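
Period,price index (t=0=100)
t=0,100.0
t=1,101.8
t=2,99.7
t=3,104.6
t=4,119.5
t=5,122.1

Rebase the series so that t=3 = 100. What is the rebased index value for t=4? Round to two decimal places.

Rebased(t=4) = 119.5 / 104.6 × 100 = 114.2447

114.24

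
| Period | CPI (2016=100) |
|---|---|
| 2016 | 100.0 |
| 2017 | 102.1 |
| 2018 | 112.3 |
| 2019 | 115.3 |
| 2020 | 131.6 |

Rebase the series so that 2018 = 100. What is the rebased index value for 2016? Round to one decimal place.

89.0

Rebased(2016) = 100.0 / 112.3 × 100 = 89.0472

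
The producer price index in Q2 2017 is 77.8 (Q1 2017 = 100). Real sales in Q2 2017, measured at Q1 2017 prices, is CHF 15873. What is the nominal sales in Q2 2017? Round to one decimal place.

12349.2

Nominal = Real × (Index/100) = 15873 × (77.8/100)
        = 15873 × 0.778 = 12349.1940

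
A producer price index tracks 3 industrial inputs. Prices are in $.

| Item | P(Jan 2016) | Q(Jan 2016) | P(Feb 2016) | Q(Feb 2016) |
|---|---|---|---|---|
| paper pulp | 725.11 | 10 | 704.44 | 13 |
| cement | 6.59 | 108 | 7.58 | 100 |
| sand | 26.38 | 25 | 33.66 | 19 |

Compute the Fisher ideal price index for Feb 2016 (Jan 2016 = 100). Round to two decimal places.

Laspeyres component (base-period weights):
ΣP(Feb 2016)Q(Jan 2016) = 704.44×10 + 7.58×108 + 33.66×25 = 7044.4 + 818.64 + 841.5 = 8704.54
ΣP(Jan 2016)Q(Jan 2016) = 725.11×10 + 6.59×108 + 26.38×25 = 7251.1 + 711.72 + 659.5 = 8622.32
L = 8704.54 / 8622.32 × 100 = 100.9536
Paasche component (current-period weights):
ΣP(Feb 2016)Q(Feb 2016) = 704.44×13 + 7.58×100 + 33.66×19 = 9157.72 + 758 + 639.54 = 10555.26
ΣP(Jan 2016)Q(Feb 2016) = 725.11×13 + 6.59×100 + 26.38×19 = 9426.43 + 659 + 501.22 = 10586.65
P = 10555.26 / 10586.65 × 100 = 99.7035
Fisher = √(L × P) = √(100.9536 × 99.7035) = 100.3266

100.33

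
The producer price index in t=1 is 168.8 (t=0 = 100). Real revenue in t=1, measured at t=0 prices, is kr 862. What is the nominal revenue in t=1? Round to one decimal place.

Nominal = Real × (Index/100) = 862 × (168.8/100)
        = 862 × 1.688 = 1455.0560

1455.1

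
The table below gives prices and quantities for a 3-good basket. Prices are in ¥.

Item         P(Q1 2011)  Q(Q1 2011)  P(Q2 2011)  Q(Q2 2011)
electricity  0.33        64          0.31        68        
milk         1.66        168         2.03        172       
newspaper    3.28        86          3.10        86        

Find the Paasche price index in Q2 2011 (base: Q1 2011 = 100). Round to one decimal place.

107.9

Paasche price index uses current-period quantities as weights.
ΣP(Q2 2011)·Q(Q2 2011) = 0.31×68 + 2.03×172 + 3.10×86 = 21.08 + 349.16 + 266.6 = 636.84
ΣP(Q1 2011)·Q(Q2 2011) = 0.33×68 + 1.66×172 + 3.28×86 = 22.44 + 285.52 + 282.08 = 590.04
Index = 636.84 / 590.04 × 100 = 107.9317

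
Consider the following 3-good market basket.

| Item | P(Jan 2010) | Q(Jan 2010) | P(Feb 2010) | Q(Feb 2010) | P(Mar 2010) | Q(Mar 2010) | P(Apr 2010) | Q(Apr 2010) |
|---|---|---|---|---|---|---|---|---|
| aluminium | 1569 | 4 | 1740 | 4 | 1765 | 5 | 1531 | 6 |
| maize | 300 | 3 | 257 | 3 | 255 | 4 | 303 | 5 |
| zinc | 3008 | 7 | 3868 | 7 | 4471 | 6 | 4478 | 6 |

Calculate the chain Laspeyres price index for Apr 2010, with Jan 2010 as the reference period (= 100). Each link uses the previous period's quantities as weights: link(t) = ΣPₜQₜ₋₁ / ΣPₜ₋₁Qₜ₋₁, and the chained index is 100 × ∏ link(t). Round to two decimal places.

Link Jan 2010→Feb 2010:
ΣP(Feb 2010)Q(Jan 2010) = 1740×4 + 257×3 + 3868×7 = 6960 + 771 + 27076 = 34807
ΣP(Jan 2010)Q(Jan 2010) = 1569×4 + 300×3 + 3008×7 = 6276 + 900 + 21056 = 28232
link = 34807/28232 = 1.232892
Link Feb 2010→Mar 2010:
ΣP(Mar 2010)Q(Feb 2010) = 1765×4 + 255×3 + 4471×7 = 7060 + 765 + 31297 = 39122
ΣP(Feb 2010)Q(Feb 2010) = 1740×4 + 257×3 + 3868×7 = 6960 + 771 + 27076 = 34807
link = 39122/34807 = 1.123969
Link Mar 2010→Apr 2010:
ΣP(Apr 2010)Q(Mar 2010) = 1531×5 + 303×4 + 4478×6 = 7655 + 1212 + 26868 = 35735
ΣP(Mar 2010)Q(Mar 2010) = 1765×5 + 255×4 + 4471×6 = 8825 + 1020 + 26826 = 36671
link = 35735/36671 = 0.974476
Chained index = 100 × 1.232892 × 1.123969 × 0.974476 = 135.0363

135.04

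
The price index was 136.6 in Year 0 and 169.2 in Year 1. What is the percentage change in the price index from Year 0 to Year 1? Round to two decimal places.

Change = (169.2 − 136.6) / 136.6 × 100
       = 32.6 / 136.6 × 100 = 23.8653%

23.87%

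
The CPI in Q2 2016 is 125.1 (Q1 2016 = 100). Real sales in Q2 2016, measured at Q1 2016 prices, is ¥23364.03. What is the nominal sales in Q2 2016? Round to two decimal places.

29228.40

Nominal = Real × (Index/100) = 23364.03 × (125.1/100)
        = 23364.03 × 1.251 = 29228.4015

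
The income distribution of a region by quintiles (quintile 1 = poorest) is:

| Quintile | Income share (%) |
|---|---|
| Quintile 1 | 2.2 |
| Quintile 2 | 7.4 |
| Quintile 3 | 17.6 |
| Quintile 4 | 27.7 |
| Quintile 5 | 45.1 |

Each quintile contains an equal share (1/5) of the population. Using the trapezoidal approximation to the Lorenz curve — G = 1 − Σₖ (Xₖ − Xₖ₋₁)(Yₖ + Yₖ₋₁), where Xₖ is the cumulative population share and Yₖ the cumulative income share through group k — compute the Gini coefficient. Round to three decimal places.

Cumulative income shares Yₖ: 0.0220, 0.0960, 0.2720, 0.5490, 1.0000
Σ (Xₖ−Xₖ₋₁)(Yₖ+Yₖ₋₁) = (1/5)(0.0220+0.0000) + (1/5)(0.0960+0.0220) + (1/5)(0.2720+0.0960) + (1/5)(0.5490+0.2720) + (1/5)(1.0000+0.5490)
  = 0.0044 + 0.0236 + 0.0736 + 0.1642 + 0.3098 = 0.5756
G = 1 − 0.5756 = 0.4244

0.424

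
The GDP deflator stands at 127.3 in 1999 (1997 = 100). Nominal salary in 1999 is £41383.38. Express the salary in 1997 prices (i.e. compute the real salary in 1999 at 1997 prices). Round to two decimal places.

32508.55

Real = Nominal ÷ (Index/100) = 41383.38 ÷ (127.3/100)
     = 41383.38 ÷ 1.273 = 32508.5467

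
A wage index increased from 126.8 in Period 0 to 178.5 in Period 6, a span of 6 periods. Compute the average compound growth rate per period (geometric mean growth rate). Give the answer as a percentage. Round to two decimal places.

Growth factor = (178.5/126.8)^(1/6) = (1.407729)^(1/6) = 1.058652
Growth rate = 1.058652 − 1 = 0.058652 = 5.8652%

5.87%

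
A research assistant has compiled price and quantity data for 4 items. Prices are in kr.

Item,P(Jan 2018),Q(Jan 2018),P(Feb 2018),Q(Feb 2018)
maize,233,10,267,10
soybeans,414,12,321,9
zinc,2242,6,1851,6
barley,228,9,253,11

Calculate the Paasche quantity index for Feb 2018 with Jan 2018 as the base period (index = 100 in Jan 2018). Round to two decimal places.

Paasche quantity index uses current-period prices as weights.
ΣP(Feb 2018)·Q(Feb 2018) = 267×10 + 321×9 + 1851×6 + 253×11 = 2670 + 2889 + 11106 + 2783 = 19448
ΣP(Feb 2018)·Q(Jan 2018) = 267×10 + 321×12 + 1851×6 + 253×9 = 2670 + 3852 + 11106 + 2277 = 19905
Index = 19448 / 19905 × 100 = 97.7041

97.70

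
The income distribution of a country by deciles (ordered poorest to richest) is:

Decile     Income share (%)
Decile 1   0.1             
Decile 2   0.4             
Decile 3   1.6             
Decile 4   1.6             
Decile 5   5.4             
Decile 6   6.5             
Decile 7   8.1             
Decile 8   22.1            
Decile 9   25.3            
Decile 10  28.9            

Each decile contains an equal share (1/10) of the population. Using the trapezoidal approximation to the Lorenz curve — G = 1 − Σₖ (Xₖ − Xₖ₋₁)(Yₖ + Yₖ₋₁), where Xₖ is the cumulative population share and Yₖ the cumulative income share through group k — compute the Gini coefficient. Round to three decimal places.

Cumulative income shares Yₖ: 0.0010, 0.0050, 0.0210, 0.0370, 0.0910, 0.1560, 0.2370, 0.4580, 0.7110, 1.0000
Σ (Xₖ−Xₖ₋₁)(Yₖ+Yₖ₋₁) = (1/10)(0.0010+0.0000) + (1/10)(0.0050+0.0010) + (1/10)(0.0210+0.0050) + (1/10)(0.0370+0.0210) + (1/10)(0.0910+0.0370) + (1/10)(0.1560+0.0910) + (1/10)(0.2370+0.1560) + (1/10)(0.4580+0.2370) + (1/10)(0.7110+0.4580) + (1/10)(1.0000+0.7110)
  = 0.0001 + 0.0006 + 0.0026 + 0.0058 + 0.0128 + 0.0247 + 0.0393 + 0.0695 + 0.1169 + 0.1711 = 0.4434
G = 1 − 0.4434 = 0.5566

0.557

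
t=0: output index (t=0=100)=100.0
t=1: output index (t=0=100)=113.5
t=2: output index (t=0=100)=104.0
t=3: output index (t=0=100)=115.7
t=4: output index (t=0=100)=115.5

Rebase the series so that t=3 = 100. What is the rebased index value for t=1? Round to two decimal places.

Rebased(t=1) = 113.5 / 115.7 × 100 = 98.0985

98.10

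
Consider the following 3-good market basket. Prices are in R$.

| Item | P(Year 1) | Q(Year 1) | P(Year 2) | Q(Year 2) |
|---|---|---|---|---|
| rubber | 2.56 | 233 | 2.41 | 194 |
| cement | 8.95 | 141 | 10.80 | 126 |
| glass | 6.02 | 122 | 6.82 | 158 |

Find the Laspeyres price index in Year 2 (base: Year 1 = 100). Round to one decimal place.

Laspeyres price index uses base-period quantities as weights.
ΣP(Year 2)·Q(Year 1) = 2.41×233 + 10.80×141 + 6.82×122 = 561.53 + 1522.8 + 832.04 = 2916.37
ΣP(Year 1)·Q(Year 1) = 2.56×233 + 8.95×141 + 6.02×122 = 596.48 + 1261.95 + 734.44 = 2592.87
Index = 2916.37 / 2592.87 × 100 = 112.4765

112.5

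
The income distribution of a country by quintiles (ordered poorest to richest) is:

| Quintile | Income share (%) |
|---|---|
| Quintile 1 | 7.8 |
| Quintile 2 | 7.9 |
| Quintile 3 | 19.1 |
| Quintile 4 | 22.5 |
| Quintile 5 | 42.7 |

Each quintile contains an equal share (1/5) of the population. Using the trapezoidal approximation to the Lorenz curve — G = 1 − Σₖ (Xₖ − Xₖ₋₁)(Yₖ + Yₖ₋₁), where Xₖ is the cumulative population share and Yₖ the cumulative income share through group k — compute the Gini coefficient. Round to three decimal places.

Cumulative income shares Yₖ: 0.0780, 0.1570, 0.3480, 0.5730, 1.0000
Σ (Xₖ−Xₖ₋₁)(Yₖ+Yₖ₋₁) = (1/5)(0.0780+0.0000) + (1/5)(0.1570+0.0780) + (1/5)(0.3480+0.1570) + (1/5)(0.5730+0.3480) + (1/5)(1.0000+0.5730)
  = 0.0156 + 0.0470 + 0.1010 + 0.1842 + 0.3146 = 0.6624
G = 1 − 0.6624 = 0.3376

0.338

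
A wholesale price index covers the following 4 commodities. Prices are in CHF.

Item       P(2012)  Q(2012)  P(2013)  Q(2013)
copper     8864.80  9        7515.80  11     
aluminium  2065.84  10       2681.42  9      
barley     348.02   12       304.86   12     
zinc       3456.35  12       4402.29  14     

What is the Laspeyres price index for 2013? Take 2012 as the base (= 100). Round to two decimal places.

103.32

Laspeyres price index uses base-period quantities as weights.
ΣP(2013)·Q(2012) = 7515.80×9 + 2681.42×10 + 304.86×12 + 4402.29×12 = 67642.2 + 26814.2 + 3658.32 + 52827.48 = 150942.2
ΣP(2012)·Q(2012) = 8864.80×9 + 2065.84×10 + 348.02×12 + 3456.35×12 = 79783.2 + 20658.4 + 4176.24 + 41476.2 = 146094.04
Index = 150942.2 / 146094.04 × 100 = 103.3185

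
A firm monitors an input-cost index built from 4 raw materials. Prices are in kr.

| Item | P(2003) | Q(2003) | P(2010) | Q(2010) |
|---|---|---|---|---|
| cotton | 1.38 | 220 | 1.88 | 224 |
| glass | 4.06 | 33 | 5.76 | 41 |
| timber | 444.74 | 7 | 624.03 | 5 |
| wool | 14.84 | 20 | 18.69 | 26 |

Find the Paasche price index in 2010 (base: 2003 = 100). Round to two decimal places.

138.19

Paasche price index uses current-period quantities as weights.
ΣP(2010)·Q(2010) = 1.88×224 + 5.76×41 + 624.03×5 + 18.69×26 = 421.12 + 236.16 + 3120.15 + 485.94 = 4263.37
ΣP(2003)·Q(2010) = 1.38×224 + 4.06×41 + 444.74×5 + 14.84×26 = 309.12 + 166.46 + 2223.7 + 385.84 = 3085.12
Index = 4263.37 / 3085.12 × 100 = 138.1914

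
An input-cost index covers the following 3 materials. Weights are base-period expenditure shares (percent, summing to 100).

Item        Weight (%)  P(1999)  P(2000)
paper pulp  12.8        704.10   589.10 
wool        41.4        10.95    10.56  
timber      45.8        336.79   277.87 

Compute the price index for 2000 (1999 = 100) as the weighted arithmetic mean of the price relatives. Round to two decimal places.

paper pulp: 12.8 × (589.10/704.10) = 12.8 × 0.836671 = 10.7094
wool: 41.4 × (10.56/10.95) = 41.4 × 0.964384 = 39.9255
timber: 45.8 × (277.87/336.79) = 45.8 × 0.825054 = 37.7875
Index = Σ wᵢ·(p₁ᵢ/p₀ᵢ) = 10.7094 + 39.9255 + 37.7875 = 88.4223

88.42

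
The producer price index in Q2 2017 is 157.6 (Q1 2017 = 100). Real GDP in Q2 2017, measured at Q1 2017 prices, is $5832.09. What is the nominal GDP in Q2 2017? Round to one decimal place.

9191.4

Nominal = Real × (Index/100) = 5832.09 × (157.6/100)
        = 5832.09 × 1.576 = 9191.3738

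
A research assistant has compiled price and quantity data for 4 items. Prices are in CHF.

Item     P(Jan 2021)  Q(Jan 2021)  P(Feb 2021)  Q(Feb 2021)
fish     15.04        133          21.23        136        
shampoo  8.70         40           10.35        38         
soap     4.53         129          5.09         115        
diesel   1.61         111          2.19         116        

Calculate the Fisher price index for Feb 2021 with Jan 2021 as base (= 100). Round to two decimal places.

133.29

Laspeyres component (base-period weights):
ΣP(Feb 2021)Q(Jan 2021) = 21.23×133 + 10.35×40 + 5.09×129 + 2.19×111 = 2823.59 + 414 + 656.61 + 243.09 = 4137.29
ΣP(Jan 2021)Q(Jan 2021) = 15.04×133 + 8.70×40 + 4.53×129 + 1.61×111 = 2000.32 + 348 + 584.37 + 178.71 = 3111.4
L = 4137.29 / 3111.4 × 100 = 132.9720
Paasche component (current-period weights):
ΣP(Feb 2021)Q(Feb 2021) = 21.23×136 + 10.35×38 + 5.09×115 + 2.19×116 = 2887.28 + 393.3 + 585.35 + 254.04 = 4119.97
ΣP(Jan 2021)Q(Feb 2021) = 15.04×136 + 8.70×38 + 4.53×115 + 1.61×116 = 2045.44 + 330.6 + 520.95 + 186.76 = 3083.75
P = 4119.97 / 3083.75 × 100 = 133.6026
Fisher = √(L × P) = √(132.9720 × 133.6026) = 133.2869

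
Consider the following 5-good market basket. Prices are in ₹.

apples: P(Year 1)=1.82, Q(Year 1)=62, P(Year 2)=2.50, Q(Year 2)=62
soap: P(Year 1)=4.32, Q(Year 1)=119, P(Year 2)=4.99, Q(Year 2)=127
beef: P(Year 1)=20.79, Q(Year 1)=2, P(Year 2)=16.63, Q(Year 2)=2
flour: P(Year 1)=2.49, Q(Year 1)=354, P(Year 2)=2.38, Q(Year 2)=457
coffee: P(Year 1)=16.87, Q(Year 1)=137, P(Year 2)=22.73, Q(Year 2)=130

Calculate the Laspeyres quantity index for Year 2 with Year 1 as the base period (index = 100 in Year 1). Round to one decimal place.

Laspeyres quantity index uses base-period prices as weights.
ΣP(Year 1)·Q(Year 2) = 1.82×62 + 4.32×127 + 20.79×2 + 2.49×457 + 16.87×130 = 112.84 + 548.64 + 41.58 + 1137.93 + 2193.1 = 4034.09
ΣP(Year 1)·Q(Year 1) = 1.82×62 + 4.32×119 + 20.79×2 + 2.49×354 + 16.87×137 = 112.84 + 514.08 + 41.58 + 881.46 + 2311.19 = 3861.15
Index = 4034.09 / 3861.15 × 100 = 104.4790

104.5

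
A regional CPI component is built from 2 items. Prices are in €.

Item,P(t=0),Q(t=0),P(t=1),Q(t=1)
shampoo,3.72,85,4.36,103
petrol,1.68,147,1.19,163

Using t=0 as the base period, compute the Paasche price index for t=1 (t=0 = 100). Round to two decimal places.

Paasche price index uses current-period quantities as weights.
ΣP(t=1)·Q(t=1) = 4.36×103 + 1.19×163 = 449.08 + 193.97 = 643.05
ΣP(t=0)·Q(t=1) = 3.72×103 + 1.68×163 = 383.16 + 273.84 = 657
Index = 643.05 / 657 × 100 = 97.8767

97.88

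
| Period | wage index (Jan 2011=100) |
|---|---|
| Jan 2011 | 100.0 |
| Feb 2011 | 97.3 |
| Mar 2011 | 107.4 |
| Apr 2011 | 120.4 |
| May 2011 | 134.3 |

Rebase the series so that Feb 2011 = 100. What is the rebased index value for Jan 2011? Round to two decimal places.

102.77

Rebased(Jan 2011) = 100.0 / 97.3 × 100 = 102.7749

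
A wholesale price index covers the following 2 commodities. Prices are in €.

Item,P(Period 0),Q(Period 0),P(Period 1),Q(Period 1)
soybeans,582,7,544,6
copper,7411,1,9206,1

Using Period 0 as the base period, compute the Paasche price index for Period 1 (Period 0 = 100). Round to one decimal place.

114.4

Paasche price index uses current-period quantities as weights.
ΣP(Period 1)·Q(Period 1) = 544×6 + 9206×1 = 3264 + 9206 = 12470
ΣP(Period 0)·Q(Period 1) = 582×6 + 7411×1 = 3492 + 7411 = 10903
Index = 12470 / 10903 × 100 = 114.3722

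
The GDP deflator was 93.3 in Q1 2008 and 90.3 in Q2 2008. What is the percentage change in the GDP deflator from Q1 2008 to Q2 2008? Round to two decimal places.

-3.22%

Change = (90.3 − 93.3) / 93.3 × 100
       = -3.0 / 93.3 × 100 = -3.2154%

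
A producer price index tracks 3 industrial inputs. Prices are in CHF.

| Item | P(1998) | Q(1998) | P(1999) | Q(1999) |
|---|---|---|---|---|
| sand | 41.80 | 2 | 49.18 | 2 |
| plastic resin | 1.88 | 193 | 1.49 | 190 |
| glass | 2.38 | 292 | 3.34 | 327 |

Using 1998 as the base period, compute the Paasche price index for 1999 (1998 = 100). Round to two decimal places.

Paasche price index uses current-period quantities as weights.
ΣP(1999)·Q(1999) = 49.18×2 + 1.49×190 + 3.34×327 = 98.36 + 283.1 + 1092.18 = 1473.64
ΣP(1998)·Q(1999) = 41.80×2 + 1.88×190 + 2.38×327 = 83.6 + 357.2 + 778.26 = 1219.06
Index = 1473.64 / 1219.06 × 100 = 120.8833

120.88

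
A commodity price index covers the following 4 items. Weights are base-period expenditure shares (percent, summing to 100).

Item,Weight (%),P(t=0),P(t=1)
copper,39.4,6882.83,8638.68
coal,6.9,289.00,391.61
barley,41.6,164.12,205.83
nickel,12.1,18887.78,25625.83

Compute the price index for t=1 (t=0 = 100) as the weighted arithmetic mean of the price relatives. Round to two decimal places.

127.39

copper: 39.4 × (8638.68/6882.83) = 39.4 × 1.255106 = 49.4512
coal: 6.9 × (391.61/289.00) = 6.9 × 1.355052 = 9.3499
barley: 41.6 × (205.83/164.12) = 41.6 × 1.254143 = 52.1724
nickel: 12.1 × (25625.83/18887.78) = 12.1 × 1.356741 = 16.4166
Index = Σ wᵢ·(p₁ᵢ/p₀ᵢ) = 49.4512 + 9.3499 + 52.1724 + 16.4166 = 127.3900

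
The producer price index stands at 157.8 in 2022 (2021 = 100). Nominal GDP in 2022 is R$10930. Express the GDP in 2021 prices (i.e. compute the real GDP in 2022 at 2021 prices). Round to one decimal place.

Real = Nominal ÷ (Index/100) = 10930 ÷ (157.8/100)
     = 10930 ÷ 1.578 = 6926.4892

6926.5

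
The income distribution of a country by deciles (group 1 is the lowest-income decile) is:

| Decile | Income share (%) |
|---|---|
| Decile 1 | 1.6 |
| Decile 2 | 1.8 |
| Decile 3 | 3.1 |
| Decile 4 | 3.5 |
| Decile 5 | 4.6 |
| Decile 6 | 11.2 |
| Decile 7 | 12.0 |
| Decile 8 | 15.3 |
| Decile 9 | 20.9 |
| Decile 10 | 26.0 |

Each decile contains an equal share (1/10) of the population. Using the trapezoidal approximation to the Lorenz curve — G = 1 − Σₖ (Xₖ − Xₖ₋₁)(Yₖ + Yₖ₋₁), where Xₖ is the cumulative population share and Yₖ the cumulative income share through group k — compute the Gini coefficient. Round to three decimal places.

Cumulative income shares Yₖ: 0.0160, 0.0340, 0.0650, 0.1000, 0.1460, 0.2580, 0.3780, 0.5310, 0.7400, 1.0000
Σ (Xₖ−Xₖ₋₁)(Yₖ+Yₖ₋₁) = (1/10)(0.0160+0.0000) + (1/10)(0.0340+0.0160) + (1/10)(0.0650+0.0340) + (1/10)(0.1000+0.0650) + (1/10)(0.1460+0.1000) + (1/10)(0.2580+0.1460) + (1/10)(0.3780+0.2580) + (1/10)(0.5310+0.3780) + (1/10)(0.7400+0.5310) + (1/10)(1.0000+0.7400)
  = 0.0016 + 0.0050 + 0.0099 + 0.0165 + 0.0246 + 0.0404 + 0.0636 + 0.0909 + 0.1271 + 0.1740 = 0.5536
G = 1 − 0.5536 = 0.4464

0.446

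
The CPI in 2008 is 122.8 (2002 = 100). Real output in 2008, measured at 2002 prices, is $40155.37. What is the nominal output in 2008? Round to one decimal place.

49310.8

Nominal = Real × (Index/100) = 40155.37 × (122.8/100)
        = 40155.37 × 1.228 = 49310.7944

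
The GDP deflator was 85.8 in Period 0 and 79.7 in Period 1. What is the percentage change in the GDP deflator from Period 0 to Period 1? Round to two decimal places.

-7.11%

Change = (79.7 − 85.8) / 85.8 × 100
       = -6.1 / 85.8 × 100 = -7.1096%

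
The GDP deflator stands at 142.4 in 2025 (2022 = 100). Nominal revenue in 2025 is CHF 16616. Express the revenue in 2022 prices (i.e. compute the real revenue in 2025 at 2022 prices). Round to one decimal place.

Real = Nominal ÷ (Index/100) = 16616 ÷ (142.4/100)
     = 16616 ÷ 1.424 = 11668.5393

11668.5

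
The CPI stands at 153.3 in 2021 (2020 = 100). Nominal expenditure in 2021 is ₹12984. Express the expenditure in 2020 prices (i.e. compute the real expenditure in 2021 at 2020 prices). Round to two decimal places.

8469.67

Real = Nominal ÷ (Index/100) = 12984 ÷ (153.3/100)
     = 12984 ÷ 1.533 = 8469.6673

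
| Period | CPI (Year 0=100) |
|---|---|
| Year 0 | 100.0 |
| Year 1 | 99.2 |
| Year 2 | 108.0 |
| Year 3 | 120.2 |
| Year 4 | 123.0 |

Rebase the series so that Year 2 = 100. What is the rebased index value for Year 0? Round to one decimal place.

92.6

Rebased(Year 0) = 100.0 / 108.0 × 100 = 92.5926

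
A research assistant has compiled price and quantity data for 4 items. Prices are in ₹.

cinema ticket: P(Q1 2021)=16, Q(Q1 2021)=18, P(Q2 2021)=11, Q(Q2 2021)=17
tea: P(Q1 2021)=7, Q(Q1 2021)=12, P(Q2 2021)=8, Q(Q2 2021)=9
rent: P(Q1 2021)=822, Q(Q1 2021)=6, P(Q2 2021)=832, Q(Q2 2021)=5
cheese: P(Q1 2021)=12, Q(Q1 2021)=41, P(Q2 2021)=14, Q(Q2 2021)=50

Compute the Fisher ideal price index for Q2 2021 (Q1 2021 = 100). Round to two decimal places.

101.29

Laspeyres component (base-period weights):
ΣP(Q2 2021)Q(Q1 2021) = 11×18 + 8×12 + 832×6 + 14×41 = 198 + 96 + 4992 + 574 = 5860
ΣP(Q1 2021)Q(Q1 2021) = 16×18 + 7×12 + 822×6 + 12×41 = 288 + 84 + 4932 + 492 = 5796
L = 5860 / 5796 × 100 = 101.1042
Paasche component (current-period weights):
ΣP(Q2 2021)Q(Q2 2021) = 11×17 + 8×9 + 832×5 + 14×50 = 187 + 72 + 4160 + 700 = 5119
ΣP(Q1 2021)Q(Q2 2021) = 16×17 + 7×9 + 822×5 + 12×50 = 272 + 63 + 4110 + 600 = 5045
P = 5119 / 5045 × 100 = 101.4668
Fisher = √(L × P) = √(101.1042 × 101.4668) = 101.2853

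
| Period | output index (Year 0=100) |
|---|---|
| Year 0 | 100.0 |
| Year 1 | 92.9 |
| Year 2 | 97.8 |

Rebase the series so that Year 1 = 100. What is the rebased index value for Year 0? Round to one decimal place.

107.6

Rebased(Year 0) = 100.0 / 92.9 × 100 = 107.6426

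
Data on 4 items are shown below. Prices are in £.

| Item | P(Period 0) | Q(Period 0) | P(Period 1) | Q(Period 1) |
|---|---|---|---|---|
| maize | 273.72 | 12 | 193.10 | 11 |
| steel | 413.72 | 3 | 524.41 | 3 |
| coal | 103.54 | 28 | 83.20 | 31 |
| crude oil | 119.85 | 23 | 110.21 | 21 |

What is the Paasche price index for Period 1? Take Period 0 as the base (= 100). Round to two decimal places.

86.09

Paasche price index uses current-period quantities as weights.
ΣP(Period 1)·Q(Period 1) = 193.10×11 + 524.41×3 + 83.20×31 + 110.21×21 = 2124.1 + 1573.23 + 2579.2 + 2314.41 = 8590.94
ΣP(Period 0)·Q(Period 1) = 273.72×11 + 413.72×3 + 103.54×31 + 119.85×21 = 3010.92 + 1241.16 + 3209.74 + 2516.85 = 9978.67
Index = 8590.94 / 9978.67 × 100 = 86.0930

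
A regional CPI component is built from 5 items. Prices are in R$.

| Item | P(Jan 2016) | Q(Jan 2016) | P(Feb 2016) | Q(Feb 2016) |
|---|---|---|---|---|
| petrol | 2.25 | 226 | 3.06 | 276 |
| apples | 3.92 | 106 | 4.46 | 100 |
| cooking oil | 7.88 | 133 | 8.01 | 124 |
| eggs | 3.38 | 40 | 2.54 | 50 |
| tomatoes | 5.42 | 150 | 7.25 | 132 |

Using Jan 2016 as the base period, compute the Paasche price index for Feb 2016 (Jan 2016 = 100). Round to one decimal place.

Paasche price index uses current-period quantities as weights.
ΣP(Feb 2016)·Q(Feb 2016) = 3.06×276 + 4.46×100 + 8.01×124 + 2.54×50 + 7.25×132 = 844.56 + 446 + 993.24 + 127 + 957 = 3367.8
ΣP(Jan 2016)·Q(Feb 2016) = 2.25×276 + 3.92×100 + 7.88×124 + 3.38×50 + 5.42×132 = 621 + 392 + 977.12 + 169 + 715.44 = 2874.56
Index = 3367.8 / 2874.56 × 100 = 117.1588

117.2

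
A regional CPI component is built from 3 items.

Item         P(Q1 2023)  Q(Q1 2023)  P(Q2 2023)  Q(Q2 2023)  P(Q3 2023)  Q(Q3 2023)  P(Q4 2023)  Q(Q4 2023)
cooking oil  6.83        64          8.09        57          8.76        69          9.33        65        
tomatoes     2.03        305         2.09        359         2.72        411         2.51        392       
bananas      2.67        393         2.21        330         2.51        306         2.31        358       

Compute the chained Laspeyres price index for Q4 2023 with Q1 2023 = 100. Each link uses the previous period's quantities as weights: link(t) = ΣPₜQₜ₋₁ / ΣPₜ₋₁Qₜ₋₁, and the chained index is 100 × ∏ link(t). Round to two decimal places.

Link Q1 2023→Q2 2023:
ΣP(Q2 2023)Q(Q1 2023) = 8.09×64 + 2.09×305 + 2.21×393 = 517.76 + 637.45 + 868.53 = 2023.74
ΣP(Q1 2023)Q(Q1 2023) = 6.83×64 + 2.03×305 + 2.67×393 = 437.12 + 619.15 + 1049.31 = 2105.58
link = 2023.74/2105.58 = 0.961132
Link Q2 2023→Q3 2023:
ΣP(Q3 2023)Q(Q2 2023) = 8.76×57 + 2.72×359 + 2.51×330 = 499.32 + 976.48 + 828.3 = 2304.1
ΣP(Q2 2023)Q(Q2 2023) = 8.09×57 + 2.09×359 + 2.21×330 = 461.13 + 750.31 + 729.3 = 1940.74
link = 2304.1/1940.74 = 1.187228
Link Q3 2023→Q4 2023:
ΣP(Q4 2023)Q(Q3 2023) = 9.33×69 + 2.51×411 + 2.31×306 = 643.77 + 1031.61 + 706.86 = 2382.24
ΣP(Q3 2023)Q(Q3 2023) = 8.76×69 + 2.72×411 + 2.51×306 = 604.44 + 1117.92 + 768.06 = 2490.42
link = 2382.24/2490.42 = 0.956562
Chained index = 100 × 0.961132 × 1.187228 × 0.956562 = 109.1515

109.15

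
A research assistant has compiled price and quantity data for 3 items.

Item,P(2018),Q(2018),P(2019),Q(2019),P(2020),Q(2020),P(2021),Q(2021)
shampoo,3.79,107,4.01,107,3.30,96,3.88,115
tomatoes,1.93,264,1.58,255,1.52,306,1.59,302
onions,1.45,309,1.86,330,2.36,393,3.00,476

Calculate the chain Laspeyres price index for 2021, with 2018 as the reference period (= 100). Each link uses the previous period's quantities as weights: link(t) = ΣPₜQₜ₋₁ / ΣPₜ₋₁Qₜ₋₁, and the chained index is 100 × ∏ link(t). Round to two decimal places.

Link 2018→2019:
ΣP(2019)Q(2018) = 4.01×107 + 1.58×264 + 1.86×309 = 429.07 + 417.12 + 574.74 = 1420.93
ΣP(2018)Q(2018) = 3.79×107 + 1.93×264 + 1.45×309 = 405.53 + 509.52 + 448.05 = 1363.1
link = 1420.93/1363.1 = 1.042425
Link 2019→2020:
ΣP(2020)Q(2019) = 3.30×107 + 1.52×255 + 2.36×330 = 353.1 + 387.6 + 778.8 = 1519.5
ΣP(2019)Q(2019) = 4.01×107 + 1.58×255 + 1.86×330 = 429.07 + 402.9 + 613.8 = 1445.77
link = 1519.5/1445.77 = 1.050997
Link 2020→2021:
ΣP(2021)Q(2020) = 3.88×96 + 1.59×306 + 3.00×393 = 372.48 + 486.54 + 1179 = 2038.02
ΣP(2020)Q(2020) = 3.30×96 + 1.52×306 + 2.36×393 = 316.8 + 465.12 + 927.48 = 1709.4
link = 2038.02/1709.4 = 1.192243
Chained index = 100 × 1.042425 × 1.050997 × 1.192243 = 130.6205

130.62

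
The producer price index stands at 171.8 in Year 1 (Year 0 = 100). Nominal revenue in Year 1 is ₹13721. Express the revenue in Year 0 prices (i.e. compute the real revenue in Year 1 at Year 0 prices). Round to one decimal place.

7986.6

Real = Nominal ÷ (Index/100) = 13721 ÷ (171.8/100)
     = 13721 ÷ 1.718 = 7986.6123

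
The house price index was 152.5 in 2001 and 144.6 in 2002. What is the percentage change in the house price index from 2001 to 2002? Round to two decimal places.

Change = (144.6 − 152.5) / 152.5 × 100
       = -7.9 / 152.5 × 100 = -5.1803%

-5.18%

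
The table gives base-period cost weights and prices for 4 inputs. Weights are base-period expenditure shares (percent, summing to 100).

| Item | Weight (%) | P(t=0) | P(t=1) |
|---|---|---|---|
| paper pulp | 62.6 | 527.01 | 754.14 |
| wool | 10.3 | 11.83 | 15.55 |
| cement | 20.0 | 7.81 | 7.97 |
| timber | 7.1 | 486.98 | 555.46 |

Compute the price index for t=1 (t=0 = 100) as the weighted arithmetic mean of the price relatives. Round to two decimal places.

paper pulp: 62.6 × (754.14/527.01) = 62.6 × 1.430979 = 89.5793
wool: 10.3 × (15.55/11.83) = 10.3 × 1.314455 = 13.5389
cement: 20.0 × (7.97/7.81) = 20.0 × 1.020487 = 20.4097
timber: 7.1 × (555.46/486.98) = 7.1 × 1.140622 = 8.0984
Index = Σ wᵢ·(p₁ᵢ/p₀ᵢ) = 89.5793 + 13.5389 + 20.4097 + 8.0984 = 131.6263

131.63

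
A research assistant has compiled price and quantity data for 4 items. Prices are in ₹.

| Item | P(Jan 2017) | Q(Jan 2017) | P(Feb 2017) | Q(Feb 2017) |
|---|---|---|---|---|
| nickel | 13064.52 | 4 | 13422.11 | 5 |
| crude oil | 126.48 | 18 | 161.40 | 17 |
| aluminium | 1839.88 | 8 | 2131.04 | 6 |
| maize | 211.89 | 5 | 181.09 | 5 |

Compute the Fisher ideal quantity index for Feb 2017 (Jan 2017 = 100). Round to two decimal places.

112.62

Laspeyres component (base-period weights):
ΣP(Jan 2017)Q(Feb 2017) = 13064.52×5 + 126.48×17 + 1839.88×6 + 211.89×5 = 65322.6 + 2150.16 + 11039.28 + 1059.45 = 79571.49
ΣP(Jan 2017)Q(Jan 2017) = 13064.52×4 + 126.48×18 + 1839.88×8 + 211.89×5 = 52258.08 + 2276.64 + 14719.04 + 1059.45 = 70313.21
L = 79571.49 / 70313.21 × 100 = 113.1672
Paasche component (current-period weights):
ΣP(Feb 2017)Q(Feb 2017) = 13422.11×5 + 161.40×17 + 2131.04×6 + 181.09×5 = 67110.55 + 2743.8 + 12786.24 + 905.45 = 83546.04
ΣP(Feb 2017)Q(Jan 2017) = 13422.11×4 + 161.40×18 + 2131.04×8 + 181.09×5 = 53688.44 + 2905.2 + 17048.32 + 905.45 = 74547.41
P = 83546.04 / 74547.41 × 100 = 112.0710
Fisher = √(L × P) = √(113.1672 × 112.0710) = 112.6178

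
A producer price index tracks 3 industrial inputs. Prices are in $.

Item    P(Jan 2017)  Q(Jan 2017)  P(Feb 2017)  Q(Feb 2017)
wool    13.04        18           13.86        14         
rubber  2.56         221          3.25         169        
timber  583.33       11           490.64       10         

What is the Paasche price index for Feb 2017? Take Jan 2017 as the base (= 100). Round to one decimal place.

87.6

Paasche price index uses current-period quantities as weights.
ΣP(Feb 2017)·Q(Feb 2017) = 13.86×14 + 3.25×169 + 490.64×10 = 194.04 + 549.25 + 4906.4 = 5649.69
ΣP(Jan 2017)·Q(Feb 2017) = 13.04×14 + 2.56×169 + 583.33×10 = 182.56 + 432.64 + 5833.3 = 6448.5
Index = 5649.69 / 6448.5 × 100 = 87.6125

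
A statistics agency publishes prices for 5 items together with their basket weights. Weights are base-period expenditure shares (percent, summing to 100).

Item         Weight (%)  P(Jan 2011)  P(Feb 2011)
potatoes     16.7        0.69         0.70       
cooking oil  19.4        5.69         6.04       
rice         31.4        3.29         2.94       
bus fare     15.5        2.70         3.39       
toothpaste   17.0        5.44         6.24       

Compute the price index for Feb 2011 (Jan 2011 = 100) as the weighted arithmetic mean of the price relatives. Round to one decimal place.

potatoes: 16.7 × (0.70/0.69) = 16.7 × 1.014493 = 16.9420
cooking oil: 19.4 × (6.04/5.69) = 19.4 × 1.061511 = 20.5933
rice: 31.4 × (2.94/3.29) = 31.4 × 0.893617 = 28.0596
bus fare: 15.5 × (3.39/2.70) = 15.5 × 1.255556 = 19.4611
toothpaste: 17.0 × (6.24/5.44) = 17.0 × 1.147059 = 19.5000
Index = Σ wᵢ·(p₁ᵢ/p₀ᵢ) = 16.9420 + 20.5933 + 28.0596 + 19.4611 + 19.5000 = 104.5560

104.6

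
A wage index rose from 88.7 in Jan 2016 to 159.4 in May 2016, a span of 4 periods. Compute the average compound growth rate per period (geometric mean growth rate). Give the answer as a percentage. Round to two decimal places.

15.78%

Growth factor = (159.4/88.7)^(1/4) = (1.797069)^(1/4) = 1.157820
Growth rate = 1.157820 − 1 = 0.157820 = 15.7820%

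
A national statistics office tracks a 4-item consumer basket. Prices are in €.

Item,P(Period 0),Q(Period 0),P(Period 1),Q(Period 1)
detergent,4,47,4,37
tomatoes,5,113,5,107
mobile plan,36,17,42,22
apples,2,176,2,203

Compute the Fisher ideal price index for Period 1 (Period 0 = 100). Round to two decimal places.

106.48

Laspeyres component (base-period weights):
ΣP(Period 1)Q(Period 0) = 4×47 + 5×113 + 42×17 + 2×176 = 188 + 565 + 714 + 352 = 1819
ΣP(Period 0)Q(Period 0) = 4×47 + 5×113 + 36×17 + 2×176 = 188 + 565 + 612 + 352 = 1717
L = 1819 / 1717 × 100 = 105.9406
Paasche component (current-period weights):
ΣP(Period 1)Q(Period 1) = 4×37 + 5×107 + 42×22 + 2×203 = 148 + 535 + 924 + 406 = 2013
ΣP(Period 0)Q(Period 1) = 4×37 + 5×107 + 36×22 + 2×203 = 148 + 535 + 792 + 406 = 1881
P = 2013 / 1881 × 100 = 107.0175
Fisher = √(L × P) = √(105.9406 × 107.0175) = 106.4777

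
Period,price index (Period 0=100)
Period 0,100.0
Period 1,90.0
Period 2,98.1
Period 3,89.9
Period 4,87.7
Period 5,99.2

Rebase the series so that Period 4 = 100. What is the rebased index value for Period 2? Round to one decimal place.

Rebased(Period 2) = 98.1 / 87.7 × 100 = 111.8586

111.9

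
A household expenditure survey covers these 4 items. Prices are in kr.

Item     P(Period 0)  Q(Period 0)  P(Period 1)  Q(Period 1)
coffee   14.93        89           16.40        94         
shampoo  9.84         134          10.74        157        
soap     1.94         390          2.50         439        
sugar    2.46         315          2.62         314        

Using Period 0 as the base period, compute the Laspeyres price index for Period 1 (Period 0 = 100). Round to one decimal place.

112.4

Laspeyres price index uses base-period quantities as weights.
ΣP(Period 1)·Q(Period 0) = 16.40×89 + 10.74×134 + 2.50×390 + 2.62×315 = 1459.6 + 1439.16 + 975 + 825.3 = 4699.06
ΣP(Period 0)·Q(Period 0) = 14.93×89 + 9.84×134 + 1.94×390 + 2.46×315 = 1328.77 + 1318.56 + 756.6 + 774.9 = 4178.83
Index = 4699.06 / 4178.83 × 100 = 112.4492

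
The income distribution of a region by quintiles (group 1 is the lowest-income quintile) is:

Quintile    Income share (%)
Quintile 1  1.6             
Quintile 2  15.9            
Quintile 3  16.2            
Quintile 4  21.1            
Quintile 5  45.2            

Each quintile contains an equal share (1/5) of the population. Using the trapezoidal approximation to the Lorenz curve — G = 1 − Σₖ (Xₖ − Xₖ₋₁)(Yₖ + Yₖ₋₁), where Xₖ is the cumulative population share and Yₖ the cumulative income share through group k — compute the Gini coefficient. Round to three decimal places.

0.370

Cumulative income shares Yₖ: 0.0160, 0.1750, 0.3370, 0.5480, 1.0000
Σ (Xₖ−Xₖ₋₁)(Yₖ+Yₖ₋₁) = (1/5)(0.0160+0.0000) + (1/5)(0.1750+0.0160) + (1/5)(0.3370+0.1750) + (1/5)(0.5480+0.3370) + (1/5)(1.0000+0.5480)
  = 0.0032 + 0.0382 + 0.1024 + 0.1770 + 0.3096 = 0.6304
G = 1 − 0.6304 = 0.3696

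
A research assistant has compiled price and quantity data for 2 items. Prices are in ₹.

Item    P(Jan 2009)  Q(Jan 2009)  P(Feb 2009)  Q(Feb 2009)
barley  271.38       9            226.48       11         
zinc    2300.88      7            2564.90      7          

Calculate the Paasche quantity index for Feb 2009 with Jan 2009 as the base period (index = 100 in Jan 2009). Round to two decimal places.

Paasche quantity index uses current-period prices as weights.
ΣP(Feb 2009)·Q(Feb 2009) = 226.48×11 + 2564.90×7 = 2491.28 + 17954.3 = 20445.58
ΣP(Feb 2009)·Q(Jan 2009) = 226.48×9 + 2564.90×7 = 2038.32 + 17954.3 = 19992.62
Index = 20445.58 / 19992.62 × 100 = 102.2656

102.27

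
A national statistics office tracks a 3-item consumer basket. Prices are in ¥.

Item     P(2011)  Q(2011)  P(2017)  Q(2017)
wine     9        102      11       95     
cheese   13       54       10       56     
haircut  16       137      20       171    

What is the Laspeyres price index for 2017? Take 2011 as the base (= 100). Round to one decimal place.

Laspeyres price index uses base-period quantities as weights.
ΣP(2017)·Q(2011) = 11×102 + 10×54 + 20×137 = 1122 + 540 + 2740 = 4402
ΣP(2011)·Q(2011) = 9×102 + 13×54 + 16×137 = 918 + 702 + 2192 = 3812
Index = 4402 / 3812 × 100 = 115.4774

115.5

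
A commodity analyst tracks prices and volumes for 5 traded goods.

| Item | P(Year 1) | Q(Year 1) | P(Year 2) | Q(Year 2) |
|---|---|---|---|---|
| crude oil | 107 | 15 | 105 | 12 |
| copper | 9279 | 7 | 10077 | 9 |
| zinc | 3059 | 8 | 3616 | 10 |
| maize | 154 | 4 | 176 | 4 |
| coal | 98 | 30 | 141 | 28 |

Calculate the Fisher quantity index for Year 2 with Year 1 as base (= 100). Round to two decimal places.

Laspeyres component (base-period weights):
ΣP(Year 1)Q(Year 2) = 107×12 + 9279×9 + 3059×10 + 154×4 + 98×28 = 1284 + 83511 + 30590 + 616 + 2744 = 118745
ΣP(Year 1)Q(Year 1) = 107×15 + 9279×7 + 3059×8 + 154×4 + 98×30 = 1605 + 64953 + 24472 + 616 + 2940 = 94586
L = 118745 / 94586 × 100 = 125.5418
Paasche component (current-period weights):
ΣP(Year 2)Q(Year 2) = 105×12 + 10077×9 + 3616×10 + 176×4 + 141×28 = 1260 + 90693 + 36160 + 704 + 3948 = 132765
ΣP(Year 2)Q(Year 1) = 105×15 + 10077×7 + 3616×8 + 176×4 + 141×30 = 1575 + 70539 + 28928 + 704 + 4230 = 105976
P = 132765 / 105976 × 100 = 125.2784
Fisher = √(L × P) = √(125.5418 × 125.2784) = 125.4100

125.41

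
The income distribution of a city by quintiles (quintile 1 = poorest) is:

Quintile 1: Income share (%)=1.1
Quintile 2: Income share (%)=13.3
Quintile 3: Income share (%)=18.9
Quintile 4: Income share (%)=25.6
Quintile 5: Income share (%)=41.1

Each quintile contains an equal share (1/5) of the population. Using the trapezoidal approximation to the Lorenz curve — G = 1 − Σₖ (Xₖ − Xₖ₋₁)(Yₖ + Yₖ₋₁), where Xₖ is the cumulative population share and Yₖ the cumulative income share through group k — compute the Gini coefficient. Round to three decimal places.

0.369

Cumulative income shares Yₖ: 0.0110, 0.1440, 0.3330, 0.5890, 1.0000
Σ (Xₖ−Xₖ₋₁)(Yₖ+Yₖ₋₁) = (1/5)(0.0110+0.0000) + (1/5)(0.1440+0.0110) + (1/5)(0.3330+0.1440) + (1/5)(0.5890+0.3330) + (1/5)(1.0000+0.5890)
  = 0.0022 + 0.0310 + 0.0954 + 0.1844 + 0.3178 = 0.6308
G = 1 − 0.6308 = 0.3692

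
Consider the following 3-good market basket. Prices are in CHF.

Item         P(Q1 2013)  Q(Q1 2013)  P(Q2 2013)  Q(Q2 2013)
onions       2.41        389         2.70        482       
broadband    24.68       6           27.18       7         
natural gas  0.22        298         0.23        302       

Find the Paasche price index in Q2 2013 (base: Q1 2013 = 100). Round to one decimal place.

111.4

Paasche price index uses current-period quantities as weights.
ΣP(Q2 2013)·Q(Q2 2013) = 2.70×482 + 27.18×7 + 0.23×302 = 1301.4 + 190.26 + 69.46 = 1561.12
ΣP(Q1 2013)·Q(Q2 2013) = 2.41×482 + 24.68×7 + 0.22×302 = 1161.62 + 172.76 + 66.44 = 1400.82
Index = 1561.12 / 1400.82 × 100 = 111.4433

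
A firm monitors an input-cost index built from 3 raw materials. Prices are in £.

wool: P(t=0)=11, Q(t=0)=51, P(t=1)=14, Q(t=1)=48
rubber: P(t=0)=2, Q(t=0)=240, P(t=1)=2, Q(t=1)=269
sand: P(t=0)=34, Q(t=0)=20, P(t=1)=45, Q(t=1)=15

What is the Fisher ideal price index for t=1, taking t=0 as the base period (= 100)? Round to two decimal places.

Laspeyres component (base-period weights):
ΣP(t=1)Q(t=0) = 14×51 + 2×240 + 45×20 = 714 + 480 + 900 = 2094
ΣP(t=0)Q(t=0) = 11×51 + 2×240 + 34×20 = 561 + 480 + 680 = 1721
L = 2094 / 1721 × 100 = 121.6734
Paasche component (current-period weights):
ΣP(t=1)Q(t=1) = 14×48 + 2×269 + 45×15 = 672 + 538 + 675 = 1885
ΣP(t=0)Q(t=1) = 11×48 + 2×269 + 34×15 = 528 + 538 + 510 = 1576
P = 1885 / 1576 × 100 = 119.6066
Fisher = √(L × P) = √(121.6734 × 119.6066) = 120.6356

120.64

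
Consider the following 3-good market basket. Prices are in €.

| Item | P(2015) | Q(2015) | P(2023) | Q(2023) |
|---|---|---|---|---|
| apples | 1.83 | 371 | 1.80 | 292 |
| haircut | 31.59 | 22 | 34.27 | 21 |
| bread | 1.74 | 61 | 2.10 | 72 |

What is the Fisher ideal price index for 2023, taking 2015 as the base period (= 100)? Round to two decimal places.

Laspeyres component (base-period weights):
ΣP(2023)Q(2015) = 1.80×371 + 34.27×22 + 2.10×61 = 667.8 + 753.94 + 128.1 = 1549.84
ΣP(2015)Q(2015) = 1.83×371 + 31.59×22 + 1.74×61 = 678.93 + 694.98 + 106.14 = 1480.05
L = 1549.84 / 1480.05 × 100 = 104.7154
Paasche component (current-period weights):
ΣP(2023)Q(2023) = 1.80×292 + 34.27×21 + 2.10×72 = 525.6 + 719.67 + 151.2 = 1396.47
ΣP(2015)Q(2023) = 1.83×292 + 31.59×21 + 1.74×72 = 534.36 + 663.39 + 125.28 = 1323.03
P = 1396.47 / 1323.03 × 100 = 105.5509
Fisher = √(L × P) = √(104.7154 × 105.5509) = 105.1323

105.13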